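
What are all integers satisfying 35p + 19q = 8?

Step 1: Compute gcd(35, 19) = 1.
Since 1 divides 8, solutions exist.

Step 2: Find a particular solution using extended Euclidean algorithm.
We get p₀ = 48, q₀ = -88.
Check: 35*48 + 19*-88 = 8 = 8 ✓

Step 3: Write the general solution.
p = 48 + (19/1)t = 48 + 19t
q = -88 - (35/1)t = -88 - 35t
for any integer t.

p = 48 + 19t, q = -88 - 35t for integer t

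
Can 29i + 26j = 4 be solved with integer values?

Step 1: Compute gcd(29, 26).
gcd(29, 26) = 1

Step 2: Check divisibility.
Does 1 divide 4? 4 = 1 x 4, so yes.

By the theorem on linear Diophantine equations, 29i + 26j = 4 has integer solutions if and only if gcd(29, 26) divides 4. Since 1 | 4, solutions exist.

Yes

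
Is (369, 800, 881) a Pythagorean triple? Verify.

Compute a² + b² = 369² + 800² = 136161 + 640000 = 776161
Compute c² = 881² = 776161
Since 776161 = 776161, confirmed.

Yes, it is a Pythagorean triple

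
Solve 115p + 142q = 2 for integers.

Step 1: Check solvability.
gcd(115, 142) = 1
Since 1 divides 2, solutions exist.

Step 2: Apply extended Euclidean algorithm to find gcd.
We find integers such that 115*x0 + 142*y0 = 1

Step 3: Scale the particular solution.
Multiply by 2/1 = 2:
p = 42, q = -34

Step 4: Verify.
115*(42) + 142*(-34) = 2 = 2 ✓

p = 42, q = -34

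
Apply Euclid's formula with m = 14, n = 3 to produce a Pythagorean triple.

a = m² - n² = 14² - 3² = 196 - 9 = 187
b = 2mn = 2·14·3 = 84
c = m² + n² = 196 + 9 = 205
Verify: 187² + 84² = 34969 + 7056 = 42025 = 205² ✓

(187, 84, 205)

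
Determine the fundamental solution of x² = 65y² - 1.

We need x² = 65y² - 1. Try successive y:
y = 1: x² = 65·1² - 1 = 64 = 8² ✓
Check: 8² - 65·1² = 64 - 65 = -1 ✓

x = 8, y = 1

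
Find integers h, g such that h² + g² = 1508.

We need to find integers h, g > 0 such that h² + g² = 1508.
Trying h = 8: g² = 1508 - 8² = 1508 - 64 = 1444
g = 38
Check: 8² + 38² = 64 + 1444 = 1508 ✓

1508 = 8² + 38²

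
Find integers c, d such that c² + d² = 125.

We need to find integers c, d > 0 such that c² + d² = 125.
Trying c = 2: d² = 125 - 2² = 125 - 4 = 121
d = 11
Check: 2² + 11² = 4 + 121 = 125 ✓

125 = 2² + 11²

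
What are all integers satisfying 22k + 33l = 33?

Step 1: Compute gcd(22, 33) = 11.
Since 11 divides 33, solutions exist.

Step 2: Find a particular solution using extended Euclidean algorithm.
We get k₀ = -3, l₀ = 3.
Check: 22*-3 + 33*3 = 33 = 33 ✓

Step 3: Write the general solution.
k = -3 + (33/11)t = -3 + 3t
l = 3 - (22/11)t = 3 - 2t
for any integer t.

k = -3 + 3t, l = 3 - 2t for integer t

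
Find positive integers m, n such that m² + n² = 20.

Search for m with 20 - m² a perfect square.
m = 2: 20 - 2² = 20 - 4 = 16 = 4² ✓
So m = 2, n = 4.

m = 2, n = 4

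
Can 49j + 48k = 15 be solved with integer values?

Step 1: Compute gcd(49, 48).
gcd(49, 48) = 1

Step 2: Check divisibility.
Does 1 divide 15? 15 = 1 x 15, so yes.

By the theorem on linear Diophantine equations, 49j + 48k = 15 has integer solutions if and only if gcd(49, 48) divides 15. Since 1 | 15, solutions exist.

Yes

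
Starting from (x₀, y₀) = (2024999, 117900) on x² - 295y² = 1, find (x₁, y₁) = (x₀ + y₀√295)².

Solutions to x² - Dy² = 1 are generated by powers of (x₀ + y₀√D).
The next solution satisfies x₁ + y₁√295 = (x₀ + y₀√295)², giving:
x₁ = x₀² + 295y₀² = 2024999² + 295·117900² = 4100620950001 + 4100620950000 = 8201241900001
y₁ = 2x₀y₀ = 2·2024999·117900 = 477494764200

Verify: 8201241900001² - 295·477494764200² = 67260368702332012483800001 - 67260368702332012483800000 = 1 ✓

x = 8201241900001, y = 477494764200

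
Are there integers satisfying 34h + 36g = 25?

Step 1: Compute gcd(34, 36).
gcd(34, 36) = 2

Step 2: Check divisibility.
Does 2 divide 25? 25 = 2 x 12 + 1, so no.

By the theorem on linear Diophantine equations, 34h + 36g = 25 has integer solutions if and only if gcd(34, 36) divides 25. Since 2 does not divide 25, no solutions exist.

No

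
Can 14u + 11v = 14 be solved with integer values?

Step 1: Compute gcd(14, 11).
gcd(14, 11) = 1

Step 2: Check divisibility.
Does 1 divide 14? 14 = 1 x 14, so yes.

By the theorem on linear Diophantine equations, 14u + 11v = 14 has integer solutions if and only if gcd(14, 11) divides 14. Since 1 | 14, solutions exist.

Yes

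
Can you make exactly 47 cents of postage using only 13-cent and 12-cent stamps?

We need non-negative x, y with 13x + 12y = 47.
gcd(13, 12) = 1 divides 47, so integer solutions exist, but checking x = 0..3 shows none with y ≥ 0.
So 47 cannot be made with non-negative stamp counts.

No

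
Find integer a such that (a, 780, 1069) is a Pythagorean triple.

a² = c² - b² = 1069² - 780² = 1142761 - 608400 = 534361
a = sqrt(534361) = 731

731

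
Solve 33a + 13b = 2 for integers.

Step 1: Check solvability.
gcd(33, 13) = 1
Since 1 divides 2, solutions exist.

Step 2: Apply extended Euclidean algorithm to find gcd.
We find integers such that 33*x0 + 13*y0 = 1

Step 3: Scale the particular solution.
Multiply by 2/1 = 2:
a = 4, b = -10

Step 4: Verify.
33*(4) + 13*(-10) = 2 = 2 ✓

a = 4, b = -10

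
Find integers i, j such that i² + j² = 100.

We need to find integers i, j > 0 such that i² + j² = 100.
Trying i = 6: j² = 100 - 6² = 100 - 36 = 64
j = 8
Check: 6² + 8² = 36 + 64 = 100 ✓

100 = 6² + 8²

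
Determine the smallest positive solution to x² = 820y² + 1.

We seek the smallest positive integers (x, y) with x² - 820y² = 1, i.e., x² = 820y² + 1.
Try successive y values:
y = 1: x² = 820·1² + 1 = 821, not a perfect square
y = 2: x² = 820·2² + 1 = 3281, not a perfect square
y = 3: x² = 820·3² + 1 = 7381, not a perfect square
... continuing the search (or via continued fractions) ...
y = 1386: x² = 820·1386² + 1 = 1575216721, x = 39689 ✓

Verify: 39689² - 820·1386² = 1575216721 - 1575216720 = 1 ✓

x = 39689, y = 1386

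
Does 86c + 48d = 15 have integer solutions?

Step 1: Compute gcd(86, 48).
gcd(86, 48) = 2

Step 2: Check divisibility.
Does 2 divide 15? 15 = 2 x 7 + 1, so no.

By the theorem on linear Diophantine equations, 86c + 48d = 15 has integer solutions if and only if gcd(86, 48) divides 15. Since 2 does not divide 15, no solutions exist.

No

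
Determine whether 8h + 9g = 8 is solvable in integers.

Step 1: Compute gcd(8, 9).
gcd(8, 9) = 1

Step 2: Check divisibility.
Does 1 divide 8? 8 = 1 x 8, so yes.

By the theorem on linear Diophantine equations, 8h + 9g = 8 has integer solutions if and only if gcd(8, 9) divides 8. Since 1 | 8, solutions exist.

Yes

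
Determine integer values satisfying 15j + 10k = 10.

Step 1: Check solvability.
gcd(15, 10) = 5
Since 5 divides 10, solutions exist.

Step 2: Apply extended Euclidean algorithm to find gcd.
We find integers such that 15*x0 + 10*y0 = 5

Step 3: Scale the particular solution.
Multiply by 10/5 = 2:
j = 2, k = -2

Step 4: Verify.
15*(2) + 10*(-2) = 10 = 10 ✓

j = 2, k = -2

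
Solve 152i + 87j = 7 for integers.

Step 1: Check solvability.
gcd(152, 87) = 1
Since 1 divides 7, solutions exist.

Step 2: Apply extended Euclidean algorithm to find gcd.
We find integers such that 152*x0 + 87*y0 = 1

Step 3: Scale the particular solution.
Multiply by 7/1 = 7:
i = -28, j = 49

Step 4: Verify.
152*(-28) + 87*(49) = 7 = 7 ✓

i = -28, j = 49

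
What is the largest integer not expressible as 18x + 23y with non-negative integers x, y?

For two coprime denominations a and b, the Frobenius number (largest value not representable as a non-negative combination) is ab - a - b.
Here gcd(18, 23) = 1, so they are coprime.
F(18, 23) = 18·23 - 18 - 23 = 414 - 41 = 373

373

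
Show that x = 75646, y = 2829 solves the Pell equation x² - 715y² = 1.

Compute x² = 75646² = 5722317316
Compute 715y² = 715·2829² = 715·8003241 = 5722317315
x² - 715y² = 5722317316 - 5722317315 = 1
Since this equals 1, (75646, 2829) is a solution.

Yes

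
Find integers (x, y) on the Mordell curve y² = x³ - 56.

Try small integer x values and check whether x³ - 56 is a perfect square.
x = 18: x³ - 56 = 18³ - 56 = 5832 - 56 = 5776
Is 5776 a perfect square? 76² = 5776 ✓
So (x, y) = (18, -76) is a solution.

x = 18, y = -76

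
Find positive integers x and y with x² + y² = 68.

We need to find integers x, y > 0 such that x² + y² = 68.
Trying x = 2: y² = 68 - 2² = 68 - 4 = 64
y = 8
Check: 2² + 8² = 4 + 64 = 68 ✓

68 = 2² + 8²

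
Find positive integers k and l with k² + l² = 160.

We need to find integers k, l > 0 such that k² + l² = 160.
Trying k = 4: l² = 160 - 4² = 160 - 16 = 144
l = 12
Check: 4² + 12² = 16 + 144 = 160 ✓

160 = 4² + 12²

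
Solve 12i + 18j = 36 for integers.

Step 1: Check solvability.
gcd(12, 18) = 6
Since 6 divides 36, solutions exist.

Step 2: Apply extended Euclidean algorithm to find gcd.
We find integers such that 12*x0 + 18*y0 = 6

Step 3: Scale the particular solution.
Multiply by 36/6 = 6:
i = -6, j = 6

Step 4: Verify.
12*(-6) + 18*(6) = 36 = 36 ✓

i = -6, j = 6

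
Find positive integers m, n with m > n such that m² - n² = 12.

Factor: m² - n² = (m+n)(m-n) = 12.
We need two factors of 12 with the same parity.
Use m+n = 6 and m-n = 2 (product 6·2 = 12).
Adding: 2m = 8, so m = 4.
Subtracting: 2n = 4, so n = 2.
Check: 4² - 2² = 16 - 4 = 12 ✓

m = 4, n = 2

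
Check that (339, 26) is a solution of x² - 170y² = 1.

Compute x² = 339² = 114921
Compute 170y² = 170·26² = 170·676 = 114920
x² - 170y² = 114921 - 114920 = 1
Since this equals 1, (339, 26) is a solution.

Yes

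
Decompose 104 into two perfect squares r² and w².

We need to find integers r, w > 0 such that r² + w² = 104.
Trying r = 2: w² = 104 - 2² = 104 - 4 = 100
w = 10
Check: 2² + 10² = 4 + 100 = 104 ✓

104 = 2² + 10²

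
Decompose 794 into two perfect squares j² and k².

We need to find integers j, k > 0 such that j² + k² = 794.
Trying j = 13: k² = 794 - 13² = 794 - 169 = 625
k = 25
Check: 13² + 25² = 169 + 625 = 794 ✓

794 = 13² + 25²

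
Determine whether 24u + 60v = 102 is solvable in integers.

Step 1: Compute gcd(24, 60).
gcd(24, 60) = 12

Step 2: Check divisibility.
Does 12 divide 102? 102 = 12 x 8 + 6, so no.

By the theorem on linear Diophantine equations, 24u + 60v = 102 has integer solutions if and only if gcd(24, 60) divides 102. Since 12 does not divide 102, no solutions exist.

No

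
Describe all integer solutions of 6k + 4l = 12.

Step 1: Compute gcd(6, 4) = 2.
Since 2 divides 12, solutions exist.

Step 2: Find a particular solution using extended Euclidean algorithm.
We get k₀ = 6, l₀ = -6.
Check: 6*6 + 4*-6 = 12 = 12 ✓

Step 3: Write the general solution.
k = 6 + (4/2)t = 6 + 2t
l = -6 - (6/2)t = -6 - 3t
for any integer t.

k = 6 + 2t, l = -6 - 3t for integer t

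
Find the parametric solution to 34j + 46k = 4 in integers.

Step 1: Compute gcd(34, 46) = 2.
Since 2 divides 4, solutions exist.

Step 2: Find a particular solution using extended Euclidean algorithm.
We get j₀ = -8, k₀ = 6.
Check: 34*-8 + 46*6 = 4 = 4 ✓

Step 3: Write the general solution.
j = -8 + (46/2)t = -8 + 23t
k = 6 - (34/2)t = 6 - 17t
for any integer t.

j = -8 + 23t, k = 6 - 17t for integer t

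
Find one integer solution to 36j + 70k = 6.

Step 1: Check solvability.
gcd(36, 70) = 2
Since 2 divides 6, solutions exist.

Step 2: Apply extended Euclidean algorithm to find gcd.
We find integers such that 36*x0 + 70*y0 = 2

Step 3: Scale the particular solution.
Multiply by 6/2 = 3:
j = 6, k = -3

Step 4: Verify.
36*(6) + 70*(-3) = 6 = 6 ✓

j = 6, k = -3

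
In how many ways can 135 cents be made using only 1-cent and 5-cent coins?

We need non-negative integers (x, y) with 1x + 5y = 135.
For each x from 0 to 135, check if (135 - 1x) is a non-negative multiple of 5.
Solutions (x, y): (0,27), (5,26), (10,25), (15,24), ...
Count: 28

28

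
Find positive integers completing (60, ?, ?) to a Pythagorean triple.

We need the other leg and hypotenuse such that 60² + x² = c².
Take x = 91, c = 109: 60² + 91² = 3600 + 8281 = 11881 = 109² ✓
Triple: (91, 60, 109)

(91, 60, 109)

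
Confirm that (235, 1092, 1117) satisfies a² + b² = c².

Compute a² + b² = 235² + 1092² = 55225 + 1192464 = 1247689
Compute c² = 1117² = 1247689
Since 1247689 = 1247689, confirmed.

Yes, it is a Pythagorean triple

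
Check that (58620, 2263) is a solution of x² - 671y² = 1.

Compute x² = 58620² = 3436304400
Compute 671y² = 671·2263² = 671·5121169 = 3436304399
x² - 671y² = 3436304400 - 3436304399 = 1
Since this equals 1, (58620, 2263) is a solution.

Yes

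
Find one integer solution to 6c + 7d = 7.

Step 1: Check solvability.
gcd(6, 7) = 1
Since 1 divides 7, solutions exist.

Step 2: Apply extended Euclidean algorithm to find gcd.
We find integers such that 6*x0 + 7*y0 = 1

Step 3: Scale the particular solution.
Multiply by 7/1 = 7:
c = -7, d = 7

Step 4: Verify.
6*(-7) + 7*(7) = 7 = 7 ✓

c = -7, d = 7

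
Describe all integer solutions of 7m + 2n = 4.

Step 1: Compute gcd(7, 2) = 1.
Since 1 divides 4, solutions exist.

Step 2: Find a particular solution using extended Euclidean algorithm.
We get m₀ = 4, n₀ = -12.
Check: 7*4 + 2*-12 = 4 = 4 ✓

Step 3: Write the general solution.
m = 4 + (2/1)t = 4 + 2t
n = -12 - (7/1)t = -12 - 7t
for any integer t.

m = 4 + 2t, n = -12 - 7t for integer t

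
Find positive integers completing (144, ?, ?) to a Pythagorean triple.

We need the other leg and hypotenuse such that 144² + x² = c².
Take x = 165, c = 219: 144² + 165² = 20736 + 27225 = 47961 = 219² ✓
Triple: (165, 144, 219)

(165, 144, 219)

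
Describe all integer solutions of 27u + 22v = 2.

Step 1: Compute gcd(27, 22) = 1.
Since 1 divides 2, solutions exist.

Step 2: Find a particular solution using extended Euclidean algorithm.
We get u₀ = 18, v₀ = -22.
Check: 27*18 + 22*-22 = 2 = 2 ✓

Step 3: Write the general solution.
u = 18 + (22/1)t = 18 + 22t
v = -22 - (27/1)t = -22 - 27t
for any integer t.

u = 18 + 22t, v = -22 - 27t for integer t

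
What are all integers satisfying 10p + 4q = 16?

Step 1: Compute gcd(10, 4) = 2.
Since 2 divides 16, solutions exist.

Step 2: Find a particular solution using extended Euclidean algorithm.
We get p₀ = 8, q₀ = -16.
Check: 10*8 + 4*-16 = 16 = 16 ✓

Step 3: Write the general solution.
p = 8 + (4/2)t = 8 + 2t
q = -16 - (10/2)t = -16 - 5t
for any integer t.

p = 8 + 2t, q = -16 - 5t for integer t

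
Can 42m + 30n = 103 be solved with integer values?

Step 1: Compute gcd(42, 30).
gcd(42, 30) = 6

Step 2: Check divisibility.
Does 6 divide 103? 103 = 6 x 17 + 1, so no.

By the theorem on linear Diophantine equations, 42m + 30n = 103 has integer solutions if and only if gcd(42, 30) divides 103. Since 6 does not divide 103, no solutions exist.

No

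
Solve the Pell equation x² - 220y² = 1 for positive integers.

We seek the smallest positive integers (x, y) with x² - 220y² = 1, i.e., x² = 220y² + 1.
Try successive y values:
y = 1: x² = 220·1² + 1 = 221, not a perfect square
y = 2: x² = 220·2² + 1 = 881, not a perfect square
y = 3: x² = 220·3² + 1 = 1981, not a perfect square
... continuing the search (or via continued fractions) ...
y = 6: x² = 220·6² + 1 = 7921, x = 89 ✓

Verify: 89² - 220·6² = 7921 - 7920 = 1 ✓

x = 89, y = 6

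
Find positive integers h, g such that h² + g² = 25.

Search for h with 25 - h² a perfect square.
h = 3: 25 - 3² = 25 - 9 = 16 = 4² ✓
So h = 3, g = 4.

h = 3, g = 4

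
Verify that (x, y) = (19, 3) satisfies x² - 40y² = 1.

Compute x² = 19² = 361
Compute 40y² = 40·3² = 40·9 = 360
x² - 40y² = 361 - 360 = 1
Since this equals 1, (19, 3) is a solution.

Yes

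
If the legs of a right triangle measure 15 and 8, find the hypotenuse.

c² = a² + b² = 15² + 8² = 225 + 64 = 289
c = 17

17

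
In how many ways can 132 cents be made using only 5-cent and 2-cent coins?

We need non-negative integers (x, y) with 5x + 2y = 132.
For each x from 0 to 26, check if (132 - 5x) is a non-negative multiple of 2.
Solutions (x, y): (0,66), (2,61), (4,56), (6,51), ...
Count: 14

14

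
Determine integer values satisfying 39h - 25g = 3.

Step 1: Check solvability.
gcd(39, 25) = 1
Since 1 divides 3, solutions exist.

Step 2: Apply extended Euclidean algorithm to find gcd.
We find integers such that 39*x0 + 25*y0 = 1

Step 3: Scale the particular solution.
Multiply by 3/1 = 3:
h = 27, g = 42

Step 4: Verify.
39*(27) - 25*(42) = 3 = 3 ✓

h = 27, g = 42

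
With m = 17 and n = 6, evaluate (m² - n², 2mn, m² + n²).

a = m² - n² = 289 - 36 = 253
b = 2mn = 2·17·6 = 204
c = m² + n² = 289 + 36 = 325
Verify: 253² + 204² = 64009 + 41616 = 105625 = 325² ✓

(253, 204, 325)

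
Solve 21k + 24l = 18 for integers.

Step 1: Check solvability.
gcd(21, 24) = 3
Since 3 divides 18, solutions exist.

Step 2: Apply extended Euclidean algorithm to find gcd.
We find integers such that 21*x0 + 24*y0 = 3

Step 3: Scale the particular solution.
Multiply by 18/3 = 6:
k = -6, l = 6

Step 4: Verify.
21*(-6) + 24*(6) = 18 = 18 ✓

k = -6, l = 6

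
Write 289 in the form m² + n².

We need to find integers m, n > 0 such that m² + n² = 289.
Trying m = 8: n² = 289 - 8² = 289 - 64 = 225
n = 15
Check: 8² + 15² = 64 + 225 = 289 ✓

289 = 8² + 15²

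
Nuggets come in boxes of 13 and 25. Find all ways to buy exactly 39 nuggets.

We need non-negative integers (x, y) with 13x + 25y = 39.
For each x in 0..3, check if 39 - 13x is a non-negative multiple of 25.
x = 3: 25y = 0, y = 0 ✓

(3 boxes of 13, 0 boxes of 25)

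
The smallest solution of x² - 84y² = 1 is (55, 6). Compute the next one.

Solutions to x² - Dy² = 1 are generated by powers of (x₀ + y₀√D).
The next solution satisfies x₁ + y₁√84 = (x₀ + y₀√84)², giving:
x₁ = x₀² + 84y₀² = 55² + 84·6² = 3025 + 3024 = 6049
y₁ = 2x₀y₀ = 2·55·6 = 660

Verify: 6049² - 84·660² = 36590401 - 36590400 = 1 ✓

x = 6049, y = 660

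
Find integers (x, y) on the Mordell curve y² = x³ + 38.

Try small integer x values and check whether x³ + 38 is a perfect square.
x = 11: x³ + 38 = 11³ + 38 = 1331 + 38 = 1369
Is 1369 a perfect square? 37² = 1369 ✓
So (x, y) = (11, 37) is a solution.

x = 11, y = 37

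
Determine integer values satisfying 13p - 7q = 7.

Step 1: Check solvability.
gcd(13, 7) = 1
Since 1 divides 7, solutions exist.

Step 2: Apply extended Euclidean algorithm to find gcd.
We find integers such that 13*x0 + 7*y0 = 1

Step 3: Scale the particular solution.
Multiply by 7/1 = 7:
p = -7, q = -14

Step 4: Verify.
13*(-7) - 7*(-14) = 7 = 7 ✓

p = -7, q = -14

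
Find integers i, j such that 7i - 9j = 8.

Step 1: Check solvability.
gcd(7, 9) = 1
Since 1 divides 8, solutions exist.

Step 2: Apply extended Euclidean algorithm to find gcd.
We find integers such that 7*x0 + 9*y0 = 1

Step 3: Scale the particular solution.
Multiply by 8/1 = 8:
i = 32, j = 24

Step 4: Verify.
7*(32) - 9*(24) = 8 = 8 ✓

i = 32, j = 24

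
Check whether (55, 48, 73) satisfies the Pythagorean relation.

Compute a² + b²:
55² + 48² = 3025 + 2304 = 5329
Compute c²:
73² = 5329
Since 5329 = 5329, it is a Pythagorean triple.

Yes, it is a Pythagorean triple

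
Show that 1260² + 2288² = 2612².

Compute a² + b² = 1260² + 2288² = 1587600 + 5234944 = 6822544
Compute c² = 2612² = 6822544
Since 6822544 = 6822544, confirmed.

Yes, it is a Pythagorean triple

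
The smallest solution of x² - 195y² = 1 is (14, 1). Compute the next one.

Solutions to x² - Dy² = 1 are generated by powers of (x₀ + y₀√D).
The next solution satisfies x₁ + y₁√195 = (x₀ + y₀√195)², giving:
x₁ = x₀² + 195y₀² = 14² + 195·1² = 196 + 195 = 391
y₁ = 2x₀y₀ = 2·14·1 = 28

Verify: 391² - 195·28² = 152881 - 152880 = 1 ✓

x = 391, y = 28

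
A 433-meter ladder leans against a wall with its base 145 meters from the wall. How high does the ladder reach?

The ladder, wall, and ground form a right triangle with hypotenuse 433 and one leg 145.
By the Pythagorean theorem: h² = 433² - 145² = 187489 - 21025 = 166464
h = √166464 = 408 meters

408 meters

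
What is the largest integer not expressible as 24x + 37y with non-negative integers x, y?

For two coprime denominations a and b, the Frobenius number (largest value not representable as a non-negative combination) is ab - a - b.
Here gcd(24, 37) = 1, so they are coprime.
F(24, 37) = 24·37 - 24 - 37 = 888 - 61 = 827

827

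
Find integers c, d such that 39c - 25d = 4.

Step 1: Check solvability.
gcd(39, 25) = 1
Since 1 divides 4, solutions exist.

Step 2: Apply extended Euclidean algorithm to find gcd.
We find integers such that 39*x0 + 25*y0 = 1

Step 3: Scale the particular solution.
Multiply by 4/1 = 4:
c = 36, d = 56

Step 4: Verify.
39*(36) - 25*(56) = 4 = 4 ✓

c = 36, d = 56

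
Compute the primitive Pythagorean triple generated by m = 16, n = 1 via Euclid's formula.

a = m² - n² = 256 - 1 = 255
b = 2mn = 2·16·1 = 32
c = m² + n² = 256 + 1 = 257
Verify: 255² + 32² = 65025 + 1024 = 66049 = 257² ✓

(255, 32, 257)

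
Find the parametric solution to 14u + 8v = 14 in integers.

Step 1: Compute gcd(14, 8) = 2.
Since 2 divides 14, solutions exist.

Step 2: Find a particular solution using extended Euclidean algorithm.
We get u₀ = -7, v₀ = 14.
Check: 14*-7 + 8*14 = 14 = 14 ✓

Step 3: Write the general solution.
u = -7 + (8/2)t = -7 + 4t
v = 14 - (14/2)t = 14 - 7t
for any integer t.

u = -7 + 4t, v = 14 - 7t for integer t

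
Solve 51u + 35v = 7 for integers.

Step 1: Check solvability.
gcd(51, 35) = 1
Since 1 divides 7, solutions exist.

Step 2: Apply extended Euclidean algorithm to find gcd.
We find integers such that 51*x0 + 35*y0 = 1

Step 3: Scale the particular solution.
Multiply by 7/1 = 7:
u = 77, v = -112

Step 4: Verify.
51*(77) + 35*(-112) = 7 = 7 ✓

u = 77, v = -112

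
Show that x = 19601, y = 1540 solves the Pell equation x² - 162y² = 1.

Compute x² = 19601² = 384199201
Compute 162y² = 162·1540² = 162·2371600 = 384199200
x² - 162y² = 384199201 - 384199200 = 1
Since this equals 1, (19601, 1540) is a solution.

Yes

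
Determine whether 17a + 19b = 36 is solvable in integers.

Step 1: Compute gcd(17, 19).
gcd(17, 19) = 1

Step 2: Check divisibility.
Does 1 divide 36? 36 = 1 x 36, so yes.

By the theorem on linear Diophantine equations, 17a + 19b = 36 has integer solutions if and only if gcd(17, 19) divides 36. Since 1 | 36, solutions exist.

Yes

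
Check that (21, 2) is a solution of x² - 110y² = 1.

Compute x² = 21² = 441
Compute 110y² = 110·2² = 110·4 = 440
x² - 110y² = 441 - 440 = 1
Since this equals 1, (21, 2) is a solution.

Yes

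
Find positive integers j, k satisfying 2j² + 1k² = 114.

Try small values of j and check whether (114 - 2j²)/1 is a perfect square.
j = 7: 2·7² = 98, so 1k² = 114 - 98 = 16, giving k² = 16, k = 4.
Check: 2·7² + 1·4² = 98 + 16 = 114 ✓

j = 7, k = 4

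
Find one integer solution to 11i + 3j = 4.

Step 1: Check solvability.
gcd(11, 3) = 1
Since 1 divides 4, solutions exist.

Step 2: Apply extended Euclidean algorithm to find gcd.
We find integers such that 11*x0 + 3*y0 = 1

Step 3: Scale the particular solution.
Multiply by 4/1 = 4:
i = -4, j = 16

Step 4: Verify.
11*(-4) + 3*(16) = 4 = 4 ✓

i = -4, j = 16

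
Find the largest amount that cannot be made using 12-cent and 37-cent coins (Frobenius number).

For two coprime denominations a and b, the Frobenius number (largest value not representable as a non-negative combination) is ab - a - b.
Here gcd(12, 37) = 1, so they are coprime.
F(12, 37) = 12·37 - 12 - 37 = 444 - 49 = 395

395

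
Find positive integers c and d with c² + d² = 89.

We need to find integers c, d > 0 such that c² + d² = 89.
Trying c = 5: d² = 89 - 5² = 89 - 25 = 64
d = 8
Check: 5² + 8² = 25 + 64 = 89 ✓

89 = 5² + 8²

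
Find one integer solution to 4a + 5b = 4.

Step 1: Check solvability.
gcd(4, 5) = 1
Since 1 divides 4, solutions exist.

Step 2: Apply extended Euclidean algorithm to find gcd.
We find integers such that 4*x0 + 5*y0 = 1

Step 3: Scale the particular solution.
Multiply by 4/1 = 4:
a = -4, b = 4

Step 4: Verify.
4*(-4) + 5*(4) = 4 = 4 ✓

a = -4, b = 4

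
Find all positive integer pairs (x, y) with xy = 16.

The positive divisors of 16 are: 1, 2, 4, 8, 16.
Each divisor d gives the pair (d, 16/d):
(1, 16), (2, 8), (4, 4), (8, 2), (16, 1)

(1, 16), (2, 8), (4, 4), (8, 2), (16, 1)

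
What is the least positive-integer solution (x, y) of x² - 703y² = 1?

We seek the smallest positive integers (x, y) with x² - 703y² = 1, i.e., x² = 703y² + 1.
Try successive y values:
y = 1: x² = 703·1² + 1 = 704, not a perfect square
y = 2: x² = 703·2² + 1 = 2813, not a perfect square
y = 3: x² = 703·3² + 1 = 6328, not a perfect square
... continuing the search (or via continued fractions) ...
y = 43719: x² = 703·43719² + 1 = 1343679725584, x = 1159172 ✓

Verify: 1159172² - 703·43719² = 1343679725584 - 1343679725583 = 1 ✓

x = 1159172, y = 43719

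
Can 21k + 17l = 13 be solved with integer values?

Step 1: Compute gcd(21, 17).
gcd(21, 17) = 1

Step 2: Check divisibility.
Does 1 divide 13? 13 = 1 x 13, so yes.

By the theorem on linear Diophantine equations, 21k + 17l = 13 has integer solutions if and only if gcd(21, 17) divides 13. Since 1 | 13, solutions exist.

Yes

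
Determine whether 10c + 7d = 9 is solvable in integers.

Step 1: Compute gcd(10, 7).
gcd(10, 7) = 1

Step 2: Check divisibility.
Does 1 divide 9? 9 = 1 x 9, so yes.

By the theorem on linear Diophantine equations, 10c + 7d = 9 has integer solutions if and only if gcd(10, 7) divides 9. Since 1 | 9, solutions exist.

Yes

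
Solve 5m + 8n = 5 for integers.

Step 1: Check solvability.
gcd(5, 8) = 1
Since 1 divides 5, solutions exist.

Step 2: Apply extended Euclidean algorithm to find gcd.
We find integers such that 5*x0 + 8*y0 = 1

Step 3: Scale the particular solution.
Multiply by 5/1 = 5:
m = -15, n = 10

Step 4: Verify.
5*(-15) + 8*(10) = 5 = 5 ✓

m = -15, n = 10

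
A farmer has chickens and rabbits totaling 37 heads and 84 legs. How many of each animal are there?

Let c = chickens, r = rabbits.
Heads: c + r = 37
Legs: 2c + 4r = 84
From the first equation, c = 37 - r. Substitute:
2(37 - r) + 4r = 84
74 + 2r = 84
r = (84 - 74)/2 = 5
c = 37 - 5 = 32

Chickens: 32, Rabbits: 5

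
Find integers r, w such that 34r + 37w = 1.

Step 1: Check solvability.
gcd(34, 37) = 1
Since 1 divides 1, solutions exist.

Step 2: Apply extended Euclidean algorithm to find gcd.
We find integers such that 34*x0 + 37*y0 = 1

Step 3: Scale the particular solution.
Multiply by 1/1 = 1:
r = 12, w = -11

Step 4: Verify.
34*(12) + 37*(-11) = 1 = 1 ✓

r = 12, w = -11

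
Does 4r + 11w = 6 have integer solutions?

Step 1: Compute gcd(4, 11).
gcd(4, 11) = 1

Step 2: Check divisibility.
Does 1 divide 6? 6 = 1 x 6, so yes.

By the theorem on linear Diophantine equations, 4r + 11w = 6 has integer solutions if and only if gcd(4, 11) divides 6. Since 1 | 6, solutions exist.

Yes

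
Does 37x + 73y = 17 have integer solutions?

Step 1: Compute gcd(37, 73).
gcd(37, 73) = 1

Step 2: Check divisibility.
Does 1 divide 17? 17 = 1 x 17, so yes.

By the theorem on linear Diophantine equations, 37x + 73y = 17 has integer solutions if and only if gcd(37, 73) divides 17. Since 1 | 17, solutions exist.

Yes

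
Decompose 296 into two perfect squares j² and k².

We need to find integers j, k > 0 such that j² + k² = 296.
Trying j = 10: k² = 296 - 10² = 296 - 100 = 196
k = 14
Check: 10² + 14² = 100 + 196 = 296 ✓

296 = 10² + 14²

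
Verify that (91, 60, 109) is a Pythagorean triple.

Compute a² + b² = 91² + 60² = 8281 + 3600 = 11881
Compute c² = 109² = 11881
Since 11881 = 11881, confirmed.

Yes, it is a Pythagorean triple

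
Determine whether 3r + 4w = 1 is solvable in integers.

Step 1: Compute gcd(3, 4).
gcd(3, 4) = 1

Step 2: Check divisibility.
Does 1 divide 1? 1 = 1 x 1, so yes.

By the theorem on linear Diophantine equations, 3r + 4w = 1 has integer solutions if and only if gcd(3, 4) divides 1. Since 1 | 1, solutions exist.

Yes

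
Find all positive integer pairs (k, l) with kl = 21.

The positive divisors of 21 are: 1, 3, 7, 21.
Each divisor d gives the pair (d, 21/d):
(1, 21), (3, 7), (7, 3), (21, 1)

(1, 21), (3, 7), (7, 3), (21, 1)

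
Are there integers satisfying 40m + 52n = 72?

Step 1: Compute gcd(40, 52).
gcd(40, 52) = 4

Step 2: Check divisibility.
Does 4 divide 72? 72 = 4 x 18, so yes.

By the theorem on linear Diophantine equations, 40m + 52n = 72 has integer solutions if and only if gcd(40, 52) divides 72. Since 4 | 72, solutions exist.

Yes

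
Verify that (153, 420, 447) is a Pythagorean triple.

Compute a² + b² = 153² + 420² = 23409 + 176400 = 199809
Compute c² = 447² = 199809
Since 199809 = 199809, confirmed.

Yes, it is a Pythagorean triple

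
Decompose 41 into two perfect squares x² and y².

We need to find integers x, y > 0 such that x² + y² = 41.
Trying x = 4: y² = 41 - 4² = 41 - 16 = 25
y = 5
Check: 4² + 5² = 16 + 25 = 41 ✓

41 = 4² + 5²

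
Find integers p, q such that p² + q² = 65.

We need to find integers p, q > 0 such that p² + q² = 65.
Trying p = 1: q² = 65 - 1² = 65 - 1 = 64
q = 8
Check: 1² + 8² = 1 + 64 = 65 ✓

65 = 1² + 8²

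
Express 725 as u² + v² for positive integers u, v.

We need to find integers u, v > 0 such that u² + v² = 725.
Trying u = 7: v² = 725 - 7² = 725 - 49 = 676
v = 26
Check: 7² + 26² = 49 + 676 = 725 ✓

725 = 7² + 26²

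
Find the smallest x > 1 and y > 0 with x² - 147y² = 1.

We seek the smallest positive integers (x, y) with x² - 147y² = 1, i.e., x² = 147y² + 1.
Try successive y values:
y = 1: x² = 147·1² + 1 = 148, not a perfect square
y = 2: x² = 147·2² + 1 = 589, not a perfect square
y = 3: x² = 147·3² + 1 = 1324, not a perfect square
... continuing the search (or via continued fractions) ...
y = 8: x² = 147·8² + 1 = 9409, x = 97 ✓

Verify: 97² - 147·8² = 9409 - 9408 = 1 ✓

x = 97, y = 8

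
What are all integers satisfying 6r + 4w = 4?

Step 1: Compute gcd(6, 4) = 2.
Since 2 divides 4, solutions exist.

Step 2: Find a particular solution using extended Euclidean algorithm.
We get r₀ = 2, w₀ = -2.
Check: 6*2 + 4*-2 = 4 = 4 ✓

Step 3: Write the general solution.
r = 2 + (4/2)t = 2 + 2t
w = -2 - (6/2)t = -2 - 3t
for any integer t.

r = 2 + 2t, w = -2 - 3t for integer t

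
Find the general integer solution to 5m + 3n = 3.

Step 1: Compute gcd(5, 3) = 1.
Since 1 divides 3, solutions exist.

Step 2: Find a particular solution using extended Euclidean algorithm.
We get m₀ = -3, n₀ = 6.
Check: 5*-3 + 3*6 = 3 = 3 ✓

Step 3: Write the general solution.
m = -3 + (3/1)t = -3 + 3t
n = 6 - (5/1)t = 6 - 5t
for any integer t.

m = -3 + 3t, n = 6 - 5t for integer t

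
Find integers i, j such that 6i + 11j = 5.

Step 1: Check solvability.
gcd(6, 11) = 1
Since 1 divides 5, solutions exist.

Step 2: Apply extended Euclidean algorithm to find gcd.
We find integers such that 6*x0 + 11*y0 = 1

Step 3: Scale the particular solution.
Multiply by 5/1 = 5:
i = 10, j = -5

Step 4: Verify.
6*(10) + 11*(-5) = 5 = 5 ✓

i = 10, j = -5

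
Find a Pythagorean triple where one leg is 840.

We need the other leg and hypotenuse such that 840² + x² = c².
Take x = 41, c = 841: 840² + 41² = 705600 + 1681 = 707281 = 841² ✓
Triple: (41, 840, 841)

(41, 840, 841)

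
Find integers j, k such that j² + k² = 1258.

We need to find integers j, k > 0 such that j² + k² = 1258.
Trying j = 13: k² = 1258 - 13² = 1258 - 169 = 1089
k = 33
Check: 13² + 33² = 169 + 1089 = 1258 ✓

1258 = 13² + 33²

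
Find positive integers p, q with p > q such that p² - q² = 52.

Factor: p² - q² = (p+q)(p-q) = 52.
We need two factors of 52 with the same parity.
Use p+q = 26 and p-q = 2 (product 26·2 = 52).
Adding: 2p = 28, so p = 14.
Subtracting: 2q = 24, so q = 12.
Check: 14² - 12² = 196 - 144 = 52 ✓

p = 14, q = 12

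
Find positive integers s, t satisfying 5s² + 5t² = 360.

Try small values of s and check whether (360 - 5s²)/5 is a perfect square.
s = 6: 5·6² = 180, so 5t² = 360 - 180 = 180, giving t² = 36, t = 6.
Check: 5·6² + 5·6² = 180 + 180 = 360 ✓

s = 6, t = 6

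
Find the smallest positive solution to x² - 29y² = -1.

We need x² = 29y² - 1. Try successive y:
y = 1: x² = 29·1² - 1 = 28, not a perfect square
y = 2: x² = 29·2² - 1 = 115, not a perfect square
y = 3: x² = 29·3² - 1 = 260, not a perfect square
...
y = 13: x² = 29·13² - 1 = 4900 = 70² ✓
Check: 70² - 29·13² = 4900 - 4901 = -1 ✓

x = 70, y = 13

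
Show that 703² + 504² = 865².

Compute a² + b² = 703² + 504² = 494209 + 254016 = 748225
Compute c² = 865² = 748225
Since 748225 = 748225, confirmed.

Yes, it is a Pythagorean triple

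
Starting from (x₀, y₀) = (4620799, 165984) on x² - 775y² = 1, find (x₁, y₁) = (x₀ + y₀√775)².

Solutions to x² - Dy² = 1 are generated by powers of (x₀ + y₀√D).
The next solution satisfies x₁ + y₁√775 = (x₀ + y₀√775)², giving:
x₁ = x₀² + 775y₀² = 4620799² + 775·165984² = 21351783398401 + 21351783398400 = 42703566796801
y₁ = 2x₀y₀ = 2·4620799·165984 = 1533957402432

Verify: 42703566796801² - 775·1533957402432² = 1823594617168844819623833601 - 1823594617168844819623833600 = 1 ✓

x = 42703566796801, y = 1533957402432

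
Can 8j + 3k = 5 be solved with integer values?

Step 1: Compute gcd(8, 3).
gcd(8, 3) = 1

Step 2: Check divisibility.
Does 1 divide 5? 5 = 1 x 5, so yes.

By the theorem on linear Diophantine equations, 8j + 3k = 5 has integer solutions if and only if gcd(8, 3) divides 5. Since 1 | 5, solutions exist.

Yes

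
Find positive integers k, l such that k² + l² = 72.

Search for k with 72 - k² a perfect square.
k = 6: 72 - 6² = 72 - 36 = 36 = 6² ✓
So k = 6, l = 6.

k = 6, l = 6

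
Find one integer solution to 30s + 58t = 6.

Step 1: Check solvability.
gcd(30, 58) = 2
Since 2 divides 6, solutions exist.

Step 2: Apply extended Euclidean algorithm to find gcd.
We find integers such that 30*x0 + 58*y0 = 2

Step 3: Scale the particular solution.
Multiply by 6/2 = 3:
s = 6, t = -3

Step 4: Verify.
30*(6) + 58*(-3) = 6 = 6 ✓

s = 6, t = -3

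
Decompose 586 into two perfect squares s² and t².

We need to find integers s, t > 0 such that s² + t² = 586.
Trying s = 15: t² = 586 - 15² = 586 - 225 = 361
t = 19
Check: 15² + 19² = 225 + 361 = 586 ✓

586 = 15² + 19²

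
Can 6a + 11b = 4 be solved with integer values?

Step 1: Compute gcd(6, 11).
gcd(6, 11) = 1

Step 2: Check divisibility.
Does 1 divide 4? 4 = 1 x 4, so yes.

By the theorem on linear Diophantine equations, 6a + 11b = 4 has integer solutions if and only if gcd(6, 11) divides 4. Since 1 | 4, solutions exist.

Yes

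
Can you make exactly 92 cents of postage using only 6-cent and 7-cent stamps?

We need non-negative x, y with 6x + 7y = 92.
gcd(6, 7) = 1 divides 92, so integer solutions exist.
Search for a non-negative one: x = 6 gives 7y = 92 - 36 = 56, so y = 8.
Check: 6·6 + 7·8 = 92 ✓

Yes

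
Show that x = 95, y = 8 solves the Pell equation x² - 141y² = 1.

Compute x² = 95² = 9025
Compute 141y² = 141·8² = 141·64 = 9024
x² - 141y² = 9025 - 9024 = 1
Since this equals 1, (95, 8) is a solution.

Yes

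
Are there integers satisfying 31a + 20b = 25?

Step 1: Compute gcd(31, 20).
gcd(31, 20) = 1

Step 2: Check divisibility.
Does 1 divide 25? 25 = 1 x 25, so yes.

By the theorem on linear Diophantine equations, 31a + 20b = 25 has integer solutions if and only if gcd(31, 20) divides 25. Since 1 | 25, solutions exist.

Yes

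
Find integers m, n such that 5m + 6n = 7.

Step 1: Check solvability.
gcd(5, 6) = 1
Since 1 divides 7, solutions exist.

Step 2: Apply extended Euclidean algorithm to find gcd.
We find integers such that 5*x0 + 6*y0 = 1

Step 3: Scale the particular solution.
Multiply by 7/1 = 7:
m = -7, n = 7

Step 4: Verify.
5*(-7) + 6*(7) = 7 = 7 ✓

m = -7, n = 7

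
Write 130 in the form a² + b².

We need to find integers a, b > 0 such that a² + b² = 130.
Trying a = 3: b² = 130 - 3² = 130 - 9 = 121
b = 11
Check: 3² + 11² = 9 + 121 = 130 ✓

130 = 3² + 11²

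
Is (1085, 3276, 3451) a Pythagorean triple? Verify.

Compute a² + b² = 1085² + 3276² = 1177225 + 10732176 = 11909401
Compute c² = 3451² = 11909401
Since 11909401 = 11909401, confirmed.

Yes, it is a Pythagorean triple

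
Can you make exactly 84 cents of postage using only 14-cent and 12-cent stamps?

We need non-negative x, y with 14x + 12y = 84.
gcd(14, 12) = 2 divides 84, so integer solutions exist.
Search for a non-negative one: x = 0 gives 12y = 84 - 0 = 84, so y = 7.
Check: 14·0 + 12·7 = 84 ✓

Yes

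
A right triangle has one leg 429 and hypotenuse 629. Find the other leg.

b² = c² - a² = 395641 - 184041 = 211600
b = 460

460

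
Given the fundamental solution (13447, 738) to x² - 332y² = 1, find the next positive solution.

Solutions to x² - Dy² = 1 are generated by powers of (x₀ + y₀√D).
The next solution satisfies x₁ + y₁√332 = (x₀ + y₀√332)², giving:
x₁ = x₀² + 332y₀² = 13447² + 332·738² = 180821809 + 180821808 = 361643617
y₁ = 2x₀y₀ = 2·13447·738 = 19847772

Verify: 361643617² - 332·19847772² = 130786105716842689 - 130786105716842688 = 1 ✓

x = 361643617, y = 19847772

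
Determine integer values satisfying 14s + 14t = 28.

Step 1: Check solvability.
gcd(14, 14) = 14
Since 14 divides 28, solutions exist.

Step 2: Apply extended Euclidean algorithm to find gcd.
We find integers such that 14*x0 + 14*y0 = 14

Step 3: Scale the particular solution.
Multiply by 28/14 = 2:
s = 0, t = 2

Step 4: Verify.
14*(0) + 14*(2) = 28 = 28 ✓

s = 0, t = 2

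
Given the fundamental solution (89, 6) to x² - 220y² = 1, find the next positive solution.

Solutions to x² - Dy² = 1 are generated by powers of (x₀ + y₀√D).
The next solution satisfies x₁ + y₁√220 = (x₀ + y₀√220)², giving:
x₁ = x₀² + 220y₀² = 89² + 220·6² = 7921 + 7920 = 15841
y₁ = 2x₀y₀ = 2·89·6 = 1068

Verify: 15841² - 220·1068² = 250937281 - 250937280 = 1 ✓

x = 15841, y = 1068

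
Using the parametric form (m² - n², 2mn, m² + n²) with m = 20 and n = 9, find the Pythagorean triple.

a = m² - n² = 20² - 9² = 400 - 81 = 319
b = 2mn = 2·20·9 = 360
c = m² + n² = 400 + 81 = 481
Verify: 319² + 360² = 101761 + 129600 = 231361 = 481² ✓

(319, 360, 481)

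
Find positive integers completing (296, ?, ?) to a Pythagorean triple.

We need the other leg and hypotenuse such that 296² + x² = c².
Take x = 5472, c = 5480: 296² + 5472² = 87616 + 29942784 = 30030400 = 5480² ✓
Triple: (296, 5472, 5480)

(296, 5472, 5480)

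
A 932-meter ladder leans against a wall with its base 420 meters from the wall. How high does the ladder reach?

The ladder, wall, and ground form a right triangle with hypotenuse 932 and one leg 420.
By the Pythagorean theorem: h² = 932² - 420² = 868624 - 176400 = 692224
h = √692224 = 832 meters

832 meters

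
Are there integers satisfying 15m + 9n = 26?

Step 1: Compute gcd(15, 9).
gcd(15, 9) = 3

Step 2: Check divisibility.
Does 3 divide 26? 26 = 3 x 8 + 2, so no.

By the theorem on linear Diophantine equations, 15m + 9n = 26 has integer solutions if and only if gcd(15, 9) divides 26. Since 3 does not divide 26, no solutions exist.

No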